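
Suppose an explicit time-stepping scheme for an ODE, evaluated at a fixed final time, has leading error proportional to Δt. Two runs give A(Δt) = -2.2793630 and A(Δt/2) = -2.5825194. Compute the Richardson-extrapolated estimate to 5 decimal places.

The leading error scales as Δt; refining by a factor of 2 reduces it by 2^1 = 2.
Extrapolated value = (2·A(Δt/2) − A(Δt)) / (2 − 1)
= (2·(-2.5825194) − (-2.2793630)) / 1
= -2.8856758 / 1 = -2.8856758

-2.88568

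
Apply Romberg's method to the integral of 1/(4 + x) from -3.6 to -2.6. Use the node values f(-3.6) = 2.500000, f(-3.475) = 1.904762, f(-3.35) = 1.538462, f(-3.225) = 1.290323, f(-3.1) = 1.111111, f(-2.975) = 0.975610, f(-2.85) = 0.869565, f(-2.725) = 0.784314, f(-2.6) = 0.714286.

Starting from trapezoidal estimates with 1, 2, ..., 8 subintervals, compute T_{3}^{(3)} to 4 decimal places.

1.2528

T_{0}^{(0)} (trapezoid, 1 panel, h=1.0000): 1.607143
T_{1}^{(0)} (trapezoid, 2 panels, h=0.5000): 1.359127
T_{2}^{(0)} (trapezoid, 4 panels, h=0.2500): 1.281570
T_{3}^{(0)} (trapezoid, 8 panels, h=0.1250): 1.260161
T_{1}^{(1)} = 1.359127 + (1.359127 − 1.607143)/3 = 1.276455
T_{2}^{(1)} = 1.281570 + (1.281570 − 1.359127)/3 = 1.255718
T_{3}^{(1)} = 1.260161 + (1.260161 − 1.281570)/3 = 1.253025
T_{2}^{(2)} = 1.255718 + (1.255718 − 1.276455)/15 = 1.254336
T_{3}^{(2)} = 1.253025 + (1.253025 − 1.255718)/15 = 1.252845
T_{3}^{(3)} = 1.252845 + (1.252845 − 1.254336)/63 = 1.252821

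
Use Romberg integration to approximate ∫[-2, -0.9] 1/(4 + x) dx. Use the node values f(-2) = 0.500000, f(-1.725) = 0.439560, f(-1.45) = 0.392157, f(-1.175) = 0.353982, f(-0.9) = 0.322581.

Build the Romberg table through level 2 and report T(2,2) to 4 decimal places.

0.4383

T(0,0) (trapezoid, 1 panel, h=1.1000): 0.452420
T(1,0) (trapezoid, 2 panels, h=0.5500): 0.441896
T(2,0) (trapezoid, 4 panels, h=0.2750): 0.439172
T(1,1) = 0.441896 + (0.441896 − 0.452420)/3 = 0.438388
T(2,1) = 0.439172 + (0.439172 − 0.441896)/3 = 0.438264
T(2,2) = 0.438264 + (0.438264 − 0.438388)/15 = 0.438256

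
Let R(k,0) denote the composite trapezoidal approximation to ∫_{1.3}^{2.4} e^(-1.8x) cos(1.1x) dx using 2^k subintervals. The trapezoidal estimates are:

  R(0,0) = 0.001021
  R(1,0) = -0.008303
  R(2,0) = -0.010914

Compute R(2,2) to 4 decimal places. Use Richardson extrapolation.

-0.0118

R(1,1) = -0.008303 + (-0.008303 − 0.001021)/3 = -0.011411
R(2,1) = (4·(-0.010914) − (-0.008303)) / 3 = -0.011784
R(2,2) = (16·(-0.011784) − (-0.011411)) / 15 = -0.011809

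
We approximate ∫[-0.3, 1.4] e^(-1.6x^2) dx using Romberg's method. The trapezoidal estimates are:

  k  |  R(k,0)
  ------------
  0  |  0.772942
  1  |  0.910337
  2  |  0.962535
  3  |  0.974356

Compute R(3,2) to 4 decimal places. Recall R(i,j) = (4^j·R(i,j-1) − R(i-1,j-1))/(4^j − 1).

R(2,1) = 0.962535 + (0.962535 − 0.910337)/3 = 0.979934
R(3,1) = 0.974356 + (0.974356 − 0.962535)/3 = 0.978296
R(3,2) = (16·0.978296 − 0.979934) / 15 = 0.978187
(Column j=1 coincides with Simpson's rule on the same nodes.)

0.9782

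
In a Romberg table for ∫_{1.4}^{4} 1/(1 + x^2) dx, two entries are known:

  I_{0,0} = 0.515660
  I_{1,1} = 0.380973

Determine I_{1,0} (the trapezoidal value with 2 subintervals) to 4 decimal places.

0.4146

From I_{1,1} = (4·I_{1,0} − I_{0,0})/3, solve for I_{1,0}:
4·I_{1,0} = 3·0.380973 + 0.515660 = 1.658579
I_{1,0} = 0.414645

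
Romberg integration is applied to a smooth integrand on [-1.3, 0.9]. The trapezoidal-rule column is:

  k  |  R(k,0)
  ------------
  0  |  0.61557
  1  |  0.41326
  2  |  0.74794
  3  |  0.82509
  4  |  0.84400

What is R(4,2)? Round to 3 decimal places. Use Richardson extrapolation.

R(3,1) = 0.82509 + (0.82509 − 0.74794)/3 = 0.85081
R(4,1) = 0.84400 + (0.84400 − 0.82509)/3 = 0.85030
R(4,2) = 0.85030 + (0.85030 − 0.85081)/15 = 0.85027
(Column j=1 coincides with Simpson's rule on the same nodes.)

0.850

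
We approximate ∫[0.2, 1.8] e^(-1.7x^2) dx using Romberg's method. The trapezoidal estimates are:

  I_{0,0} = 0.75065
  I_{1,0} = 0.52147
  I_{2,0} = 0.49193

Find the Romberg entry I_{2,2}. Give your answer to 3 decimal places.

0.485

Richardson extrapolation on the trapezoidal column (denominator 4−1=3):
I_{1,1} = 0.52147 + (0.52147 − 0.75065)/3 = 0.44508
I_{2,1} = 0.49193 + (0.49193 − 0.52147)/3 = 0.48208
I_{2,2} = (16·0.48208 − 0.44508) / 15 = 0.48455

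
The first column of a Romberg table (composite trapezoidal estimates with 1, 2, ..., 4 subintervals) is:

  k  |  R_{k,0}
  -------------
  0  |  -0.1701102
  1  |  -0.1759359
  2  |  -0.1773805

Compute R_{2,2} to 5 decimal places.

Richardson extrapolation on the trapezoidal column (denominator 4−1=3):
R_{1,1} = (4·(-0.1759359) − (-0.1701102)) / 3 = -0.1778778
R_{2,1} = -0.1773805 + (-0.1773805 − (-0.1759359))/3 = -0.1778620
R_{2,2} = -0.1778620 + (-0.1778620 − (-0.1778778))/15 = -0.1778609
(Column j=1 coincides with Simpson's rule on the same nodes.)

-0.17786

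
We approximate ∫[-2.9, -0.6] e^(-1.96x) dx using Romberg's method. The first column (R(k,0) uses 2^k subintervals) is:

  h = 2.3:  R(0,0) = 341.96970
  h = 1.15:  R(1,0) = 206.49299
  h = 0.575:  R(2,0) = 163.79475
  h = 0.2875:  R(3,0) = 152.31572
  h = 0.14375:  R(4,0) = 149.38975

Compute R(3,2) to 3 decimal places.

Richardson extrapolation on the trapezoidal column (denominator 4−1=3):
R(2,1) = 163.79475 + (163.79475 − 206.49299)/3 = 149.56200
R(3,1) = 152.31572 + (152.31572 − 163.79475)/3 = 148.48938
R(3,2) = 148.48938 + (148.48938 − 149.56200)/15 = 148.41787

148.418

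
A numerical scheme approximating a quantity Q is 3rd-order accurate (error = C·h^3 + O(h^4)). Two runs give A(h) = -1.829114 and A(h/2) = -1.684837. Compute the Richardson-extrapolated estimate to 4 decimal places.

-1.6642

The leading error scales as h^3; refining by a factor of 2 reduces it by 2^3 = 8.
Extrapolated value = (8·A(h/2) − A(h)) / (8 − 1)
= (8·(-1.684837) − (-1.829114)) / 7
= -11.649582 / 7 = -1.664226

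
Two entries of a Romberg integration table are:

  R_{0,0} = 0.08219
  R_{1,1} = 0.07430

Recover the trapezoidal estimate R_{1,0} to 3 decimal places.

From R_{1,1} = (4·R_{1,0} − R_{0,0})/3, solve for R_{1,0}:
4·R_{1,0} = 3·0.07430 + 0.08219 = 0.30509
R_{1,0} = 0.07627

0.076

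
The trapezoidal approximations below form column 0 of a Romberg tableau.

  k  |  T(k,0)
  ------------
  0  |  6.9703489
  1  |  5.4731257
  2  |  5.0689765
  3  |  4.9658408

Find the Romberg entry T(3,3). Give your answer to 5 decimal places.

4.93127

Richardson extrapolation on the trapezoidal column (denominator 4−1=3):
T(1,1) = 5.4731257 + (5.4731257 − 6.9703489)/3 = 4.9740513
T(2,1) = 5.0689765 + (5.0689765 − 5.4731257)/3 = 4.9342601
T(3,1) = (4·4.9658408 − 5.0689765) / 3 = 4.9314622
T(2,2) = (16·4.9342601 − 4.9740513) / 15 = 4.9316074
T(3,2) = (16·4.9314622 − 4.9342601) / 15 = 4.9312757
T(3,3) = 4.9312757 + (4.9312757 − 4.9316074)/63 = 4.9312704
(Column j=1 coincides with Simpson's rule on the same nodes.)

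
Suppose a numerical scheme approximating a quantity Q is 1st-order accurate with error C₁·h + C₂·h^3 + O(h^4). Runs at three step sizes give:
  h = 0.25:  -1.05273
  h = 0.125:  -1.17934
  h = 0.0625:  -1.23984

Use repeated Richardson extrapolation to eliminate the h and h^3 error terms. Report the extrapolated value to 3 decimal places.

First eliminate the h term (factor 2^1 = 2):
  B₁ = (2·(-1.17934) − (-1.05273))/1 = -1.30595
  B₂ = (2·(-1.23984) − (-1.17934))/1 = -1.30034
Then eliminate the h^3 term (factor 2^3 = 8):
  (8·(-1.30034) − (-1.30595))/7 = -1.29954

-1.300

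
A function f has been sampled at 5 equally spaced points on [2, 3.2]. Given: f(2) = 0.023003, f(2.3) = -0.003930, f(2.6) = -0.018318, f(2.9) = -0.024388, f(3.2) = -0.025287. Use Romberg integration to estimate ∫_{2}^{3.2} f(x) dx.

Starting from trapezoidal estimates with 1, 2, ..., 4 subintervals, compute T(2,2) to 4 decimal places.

T(0,0) (trapezoid, 1 panel, h=1.2000): -0.001370
T(1,0) (trapezoid, 2 panels, h=0.6000): -0.011676
T(2,0) (trapezoid, 4 panels, h=0.3000): -0.014333
T(1,1) = -0.011676 + (-0.011676 − (-0.001370))/3 = -0.015111
T(2,1) = -0.014333 + (-0.014333 − (-0.011676))/3 = -0.015219
T(2,2) = -0.015219 + (-0.015219 − (-0.015111))/15 = -0.015226

-0.0152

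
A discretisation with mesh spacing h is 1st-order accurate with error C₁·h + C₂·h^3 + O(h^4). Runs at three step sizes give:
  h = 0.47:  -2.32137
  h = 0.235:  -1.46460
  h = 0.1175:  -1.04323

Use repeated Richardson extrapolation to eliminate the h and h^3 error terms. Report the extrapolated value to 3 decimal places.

First eliminate the h term (factor 2^1 = 2):
  B₁ = (2·(-1.46460) − (-2.32137))/1 = -0.60783
  B₂ = (2·(-1.04323) − (-1.46460))/1 = -0.62186
Then eliminate the h^3 term (factor 2^3 = 8):
  (8·(-0.62186) − (-0.60783))/7 = -0.62386

-0.624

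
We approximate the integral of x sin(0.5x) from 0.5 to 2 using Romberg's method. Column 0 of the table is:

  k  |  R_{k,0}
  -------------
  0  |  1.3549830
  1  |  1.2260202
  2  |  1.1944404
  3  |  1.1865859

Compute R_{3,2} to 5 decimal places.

Richardson extrapolation on the trapezoidal column (denominator 4−1=3):
R_{2,1} = (4·1.1944404 − 1.2260202) / 3 = 1.1839138
R_{3,1} = 1.1865859 + (1.1865859 − 1.1944404)/3 = 1.1839677
R_{3,2} = (16·1.1839677 − 1.1839138) / 15 = 1.1839713

1.18397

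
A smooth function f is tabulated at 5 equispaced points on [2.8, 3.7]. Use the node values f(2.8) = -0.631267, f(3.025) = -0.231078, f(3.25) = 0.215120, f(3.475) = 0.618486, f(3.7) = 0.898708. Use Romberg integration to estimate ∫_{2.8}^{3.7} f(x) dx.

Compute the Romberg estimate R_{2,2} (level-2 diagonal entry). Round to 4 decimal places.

0.1685

R_{0,0} (trapezoid, 1 panel, h=0.9000): 0.120348
R_{1,0} (trapezoid, 2 panels, h=0.4500): 0.156978
R_{2,0} (trapezoid, 4 panels, h=0.2250): 0.165656
R_{1,1} = 0.156978 + (0.156978 − 0.120348)/3 = 0.169188
R_{2,1} = 0.165656 + (0.165656 − 0.156978)/3 = 0.168549
R_{2,2} = 0.168549 + (0.168549 − 0.169188)/15 = 0.168506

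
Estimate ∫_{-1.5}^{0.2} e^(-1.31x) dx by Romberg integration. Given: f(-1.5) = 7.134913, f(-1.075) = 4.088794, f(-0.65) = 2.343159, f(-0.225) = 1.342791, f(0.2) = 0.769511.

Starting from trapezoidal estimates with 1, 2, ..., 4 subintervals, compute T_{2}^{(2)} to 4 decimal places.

T_{0}^{(0)} (trapezoid, 1 panel, h=1.7000): 6.718760
T_{1}^{(0)} (trapezoid, 2 panels, h=0.8500): 5.351065
T_{2}^{(0)} (trapezoid, 4 panels, h=0.4250): 4.983956
T_{1}^{(1)} = 5.351065 + (5.351065 − 6.718760)/3 = 4.895167
T_{2}^{(1)} = 4.983956 + (4.983956 − 5.351065)/3 = 4.861586
T_{2}^{(2)} = 4.861586 + (4.861586 − 4.895167)/15 = 4.859347

4.8593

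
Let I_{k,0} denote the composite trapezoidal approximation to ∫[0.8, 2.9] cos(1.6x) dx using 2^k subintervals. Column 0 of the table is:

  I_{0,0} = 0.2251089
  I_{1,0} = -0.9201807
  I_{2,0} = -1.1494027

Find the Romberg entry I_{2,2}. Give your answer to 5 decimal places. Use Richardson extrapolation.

-1.22073

Richardson extrapolation on the trapezoidal column (denominator 4−1=3):
I_{1,1} = (4·(-0.9201807) − 0.2251089) / 3 = -1.3019439
I_{2,1} = -1.1494027 + (-1.1494027 − (-0.9201807))/3 = -1.2258100
I_{2,2} = (16·(-1.2258100) − (-1.3019439)) / 15 = -1.2207344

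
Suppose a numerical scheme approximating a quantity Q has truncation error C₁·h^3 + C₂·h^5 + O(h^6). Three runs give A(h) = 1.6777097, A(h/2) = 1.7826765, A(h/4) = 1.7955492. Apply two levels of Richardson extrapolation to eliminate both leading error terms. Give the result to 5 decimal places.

1.79738

First eliminate the h^3 term (factor 2^3 = 8):
  B₁ = (8·1.7826765 − 1.6777097)/7 = 1.7976718
  B₂ = (8·1.7955492 − 1.7826765)/7 = 1.7973882
Then eliminate the h^5 term (factor 2^5 = 32):
  (32·1.7973882 − 1.7976718)/31 = 1.7973791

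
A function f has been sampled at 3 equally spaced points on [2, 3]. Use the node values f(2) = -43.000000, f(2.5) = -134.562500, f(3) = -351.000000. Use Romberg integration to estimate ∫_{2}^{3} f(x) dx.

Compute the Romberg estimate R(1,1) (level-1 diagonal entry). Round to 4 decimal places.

-155.3750

R(0,0) (trapezoid, 1 panel, h=1.0000): -197.000000
R(1,0) (trapezoid, 2 panels, h=0.5000): -165.781250
R(1,1) = -165.781250 + (-165.781250 − (-197.000000))/3 = -155.375000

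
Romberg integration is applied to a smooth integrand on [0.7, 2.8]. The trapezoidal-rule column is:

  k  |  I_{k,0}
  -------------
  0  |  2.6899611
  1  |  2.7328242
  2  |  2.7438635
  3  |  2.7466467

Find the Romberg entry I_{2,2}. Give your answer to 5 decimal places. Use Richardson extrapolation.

Richardson extrapolation on the trapezoidal column (denominator 4−1=3):
I_{1,1} = 2.7328242 + (2.7328242 − 2.6899611)/3 = 2.7471119
I_{2,1} = 2.7438635 + (2.7438635 − 2.7328242)/3 = 2.7475433
I_{2,2} = 2.7475433 + (2.7475433 − 2.7471119)/15 = 2.7475721
(Column j=1 coincides with Simpson's rule on the same nodes.)

2.74757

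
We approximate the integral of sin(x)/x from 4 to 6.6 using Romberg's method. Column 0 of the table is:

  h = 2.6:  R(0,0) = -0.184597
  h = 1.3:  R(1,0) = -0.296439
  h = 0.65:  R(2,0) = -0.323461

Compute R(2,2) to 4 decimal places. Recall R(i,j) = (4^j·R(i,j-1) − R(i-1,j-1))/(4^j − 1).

R(1,1) = (4·(-0.296439) − (-0.184597)) / 3 = -0.333720
R(2,1) = (4·(-0.323461) − (-0.296439)) / 3 = -0.332468
R(2,2) = -0.332468 + (-0.332468 − (-0.333720))/15 = -0.332385
(Column j=1 coincides with Simpson's rule on the same nodes.)

-0.3324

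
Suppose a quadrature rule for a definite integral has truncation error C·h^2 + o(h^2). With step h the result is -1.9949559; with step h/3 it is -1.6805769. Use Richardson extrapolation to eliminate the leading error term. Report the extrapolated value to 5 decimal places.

The leading error scales as h^2; refining by a factor of 3 reduces it by 3^2 = 9.
Extrapolated value = (9·A(h/3) − A(h)) / (9 − 1)
= (9·(-1.6805769) − (-1.9949559)) / 8
= -13.1302362 / 8 = -1.6412795

-1.64128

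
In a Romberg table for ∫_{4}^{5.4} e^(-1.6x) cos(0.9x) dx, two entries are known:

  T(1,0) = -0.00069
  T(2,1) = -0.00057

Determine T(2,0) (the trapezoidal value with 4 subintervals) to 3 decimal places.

From T(2,1) = (4·T(2,0) − T(1,0))/3, solve for T(2,0):
4·T(2,0) = 3·(-0.00057) + (-0.00069) = -0.00240
T(2,0) = -0.00060

-0.001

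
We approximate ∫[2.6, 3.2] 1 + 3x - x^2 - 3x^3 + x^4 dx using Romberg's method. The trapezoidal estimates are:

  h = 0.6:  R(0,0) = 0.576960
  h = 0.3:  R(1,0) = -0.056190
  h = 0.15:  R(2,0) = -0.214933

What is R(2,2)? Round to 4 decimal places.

-0.2679

R(1,1) = (4·(-0.056190) − 0.576960) / 3 = -0.267240
R(2,1) = (4·(-0.214933) − (-0.056190)) / 3 = -0.267847
R(2,2) = -0.267847 + (-0.267847 − (-0.267240))/15 = -0.267887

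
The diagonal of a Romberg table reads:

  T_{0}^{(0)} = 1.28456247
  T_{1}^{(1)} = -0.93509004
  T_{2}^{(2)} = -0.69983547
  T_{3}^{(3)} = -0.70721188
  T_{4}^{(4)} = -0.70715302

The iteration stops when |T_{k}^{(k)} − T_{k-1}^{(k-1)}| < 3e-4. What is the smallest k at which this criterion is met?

|T_{1}^{(1)} − T_{0}^{(0)}| = 2.21965251 ≥ 3e-4
|T_{2}^{(2)} − T_{1}^{(1)}| = 0.23525457 ≥ 3e-4
|T_{3}^{(3)} − T_{2}^{(2)}| = 0.00737641 ≥ 3e-4
|T_{4}^{(4)} − T_{3}^{(3)}| = 0.00005886 < 3e-4

k = 4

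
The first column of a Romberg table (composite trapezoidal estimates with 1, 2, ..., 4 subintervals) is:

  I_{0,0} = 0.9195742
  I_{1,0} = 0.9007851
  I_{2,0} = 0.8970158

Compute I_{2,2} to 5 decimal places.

0.89584

Richardson extrapolation on the trapezoidal column (denominator 4−1=3):
I_{1,1} = 0.9007851 + (0.9007851 − 0.9195742)/3 = 0.8945221
I_{2,1} = 0.8970158 + (0.8970158 − 0.9007851)/3 = 0.8957594
I_{2,2} = 0.8957594 + (0.8957594 − 0.8945221)/15 = 0.8958419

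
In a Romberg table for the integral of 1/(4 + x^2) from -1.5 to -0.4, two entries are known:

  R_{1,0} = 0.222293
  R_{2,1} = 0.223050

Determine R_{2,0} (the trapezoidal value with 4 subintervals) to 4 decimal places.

0.2229

From R_{2,1} = (4·R_{2,0} − R_{1,0})/3, solve for R_{2,0}:
4·R_{2,0} = 3·0.223050 + 0.222293 = 0.891443
R_{2,0} = 0.222861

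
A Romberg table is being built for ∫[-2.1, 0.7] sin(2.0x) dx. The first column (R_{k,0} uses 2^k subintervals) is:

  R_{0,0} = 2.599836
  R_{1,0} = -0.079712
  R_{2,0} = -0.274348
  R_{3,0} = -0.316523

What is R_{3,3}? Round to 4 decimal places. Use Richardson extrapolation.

-0.3305

Richardson extrapolation on the trapezoidal column (denominator 4−1=3):
R_{1,1} = (4·(-0.079712) − 2.599836) / 3 = -0.972895
R_{2,1} = (4·(-0.274348) − (-0.079712)) / 3 = -0.339227
R_{3,1} = -0.316523 + (-0.316523 − (-0.274348))/3 = -0.330581
R_{2,2} = (16·(-0.339227) − (-0.972895)) / 15 = -0.296982
R_{3,2} = -0.330581 + (-0.330581 − (-0.339227))/15 = -0.330005
R_{3,3} = (64·(-0.330005) − (-0.296982)) / 63 = -0.330529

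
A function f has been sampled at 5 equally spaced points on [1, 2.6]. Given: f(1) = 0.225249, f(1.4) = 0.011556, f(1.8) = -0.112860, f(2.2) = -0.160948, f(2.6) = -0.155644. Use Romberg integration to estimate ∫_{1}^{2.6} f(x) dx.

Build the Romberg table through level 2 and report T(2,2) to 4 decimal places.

T(0,0) (trapezoid, 1 panel, h=1.6000): 0.055684
T(1,0) (trapezoid, 2 panels, h=0.8000): -0.062446
T(2,0) (trapezoid, 4 panels, h=0.4000): -0.090980
T(1,1) = -0.062446 + (-0.062446 − 0.055684)/3 = -0.101823
T(2,1) = -0.090980 + (-0.090980 − (-0.062446))/3 = -0.100491
T(2,2) = -0.100491 + (-0.100491 − (-0.101823))/15 = -0.100402

-0.1004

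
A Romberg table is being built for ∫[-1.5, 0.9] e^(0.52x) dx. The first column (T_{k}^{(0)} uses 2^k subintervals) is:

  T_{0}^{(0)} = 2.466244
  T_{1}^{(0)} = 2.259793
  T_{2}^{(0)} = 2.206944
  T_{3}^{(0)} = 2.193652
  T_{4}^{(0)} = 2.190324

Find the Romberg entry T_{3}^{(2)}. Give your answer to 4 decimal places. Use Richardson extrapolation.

Richardson extrapolation on the trapezoidal column (denominator 4−1=3):
T_{2}^{(1)} = (4·2.206944 − 2.259793) / 3 = 2.189328
T_{3}^{(1)} = 2.193652 + (2.193652 − 2.206944)/3 = 2.189221
T_{3}^{(2)} = (16·2.189221 − 2.189328) / 15 = 2.189214

2.1892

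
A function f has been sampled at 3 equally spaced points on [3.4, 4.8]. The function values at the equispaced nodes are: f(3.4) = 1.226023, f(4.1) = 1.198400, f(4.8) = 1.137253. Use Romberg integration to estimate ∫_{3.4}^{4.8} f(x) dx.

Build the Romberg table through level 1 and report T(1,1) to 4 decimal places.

1.6699

T(0,0) (trapezoid, 1 panel, h=1.4000): 1.654293
T(1,0) (trapezoid, 2 panels, h=0.7000): 1.666027
T(1,1) = 1.666027 + (1.666027 − 1.654293)/3 = 1.669938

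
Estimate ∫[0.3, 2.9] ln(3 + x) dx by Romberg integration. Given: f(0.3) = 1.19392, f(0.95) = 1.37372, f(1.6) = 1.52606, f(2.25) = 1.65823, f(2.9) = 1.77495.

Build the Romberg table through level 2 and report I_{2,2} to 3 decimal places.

3.932

I_{0,0} (trapezoid, 1 panel, h=2.6000): 3.85953
I_{1,0} (trapezoid, 2 panels, h=1.3000): 3.91364
I_{2,0} (trapezoid, 4 panels, h=0.6500): 3.92759
I_{1,1} = 3.91364 + (3.91364 − 3.85953)/3 = 3.93168
I_{2,1} = 3.92759 + (3.92759 − 3.91364)/3 = 3.93224
I_{2,2} = 3.93224 + (3.93224 − 3.93168)/15 = 3.93228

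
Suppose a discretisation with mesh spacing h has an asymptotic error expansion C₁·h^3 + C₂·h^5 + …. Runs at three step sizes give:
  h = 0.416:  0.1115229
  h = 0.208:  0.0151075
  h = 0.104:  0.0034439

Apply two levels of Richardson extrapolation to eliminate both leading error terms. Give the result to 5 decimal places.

0.00179

First eliminate the h^3 term (factor 2^3 = 8):
  B₁ = (8·0.0151075 − 0.1115229)/7 = 0.0013339
  B₂ = (8·0.0034439 − 0.0151075)/7 = 0.0017777
Then eliminate the h^5 term (factor 2^5 = 32):
  (32·0.0017777 − 0.0013339)/31 = 0.0017920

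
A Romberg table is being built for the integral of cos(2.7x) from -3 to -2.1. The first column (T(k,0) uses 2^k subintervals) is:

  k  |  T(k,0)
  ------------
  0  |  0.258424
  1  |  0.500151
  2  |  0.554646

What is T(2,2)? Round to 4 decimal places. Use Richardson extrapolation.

0.5723

T(1,1) = (4·0.500151 − 0.258424) / 3 = 0.580727
T(2,1) = (4·0.554646 − 0.500151) / 3 = 0.572811
T(2,2) = (16·0.572811 − 0.580727) / 15 = 0.572283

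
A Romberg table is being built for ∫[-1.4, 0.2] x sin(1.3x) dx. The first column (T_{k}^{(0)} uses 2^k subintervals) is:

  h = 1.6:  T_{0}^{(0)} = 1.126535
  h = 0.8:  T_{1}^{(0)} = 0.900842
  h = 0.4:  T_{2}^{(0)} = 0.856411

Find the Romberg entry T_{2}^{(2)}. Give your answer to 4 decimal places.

0.8427

Richardson extrapolation on the trapezoidal column (denominator 4−1=3):
T_{1}^{(1)} = (4·0.900842 − 1.126535) / 3 = 0.825611
T_{2}^{(1)} = 0.856411 + (0.856411 − 0.900842)/3 = 0.841601
T_{2}^{(2)} = (16·0.841601 − 0.825611) / 15 = 0.842667
(Column j=1 coincides with Simpson's rule on the same nodes.)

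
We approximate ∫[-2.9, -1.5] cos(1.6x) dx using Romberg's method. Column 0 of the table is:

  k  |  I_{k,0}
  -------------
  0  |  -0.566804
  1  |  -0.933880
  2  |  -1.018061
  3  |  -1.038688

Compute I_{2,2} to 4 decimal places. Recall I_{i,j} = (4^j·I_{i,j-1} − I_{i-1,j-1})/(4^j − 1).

-1.0454

Richardson extrapolation on the trapezoidal column (denominator 4−1=3):
I_{1,1} = (4·(-0.933880) − (-0.566804)) / 3 = -1.056239
I_{2,1} = -1.018061 + (-1.018061 − (-0.933880))/3 = -1.046121
I_{2,2} = (16·(-1.046121) − (-1.056239)) / 15 = -1.045446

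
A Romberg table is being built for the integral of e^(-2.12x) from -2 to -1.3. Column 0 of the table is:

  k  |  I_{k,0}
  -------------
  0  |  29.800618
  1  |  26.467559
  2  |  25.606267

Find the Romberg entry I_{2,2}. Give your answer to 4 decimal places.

25.3167

Richardson extrapolation on the trapezoidal column (denominator 4−1=3):
I_{1,1} = 26.467559 + (26.467559 − 29.800618)/3 = 25.356539
I_{2,1} = (4·25.606267 − 26.467559) / 3 = 25.319170
I_{2,2} = (16·25.319170 − 25.356539) / 15 = 25.316679
(Column j=1 coincides with Simpson's rule on the same nodes.)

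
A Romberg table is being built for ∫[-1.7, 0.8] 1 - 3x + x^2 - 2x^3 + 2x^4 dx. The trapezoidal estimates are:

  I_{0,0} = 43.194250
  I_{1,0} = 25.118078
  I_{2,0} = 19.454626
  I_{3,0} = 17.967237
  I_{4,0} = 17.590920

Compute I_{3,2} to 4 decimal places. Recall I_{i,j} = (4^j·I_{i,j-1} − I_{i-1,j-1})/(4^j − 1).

17.4651

Richardson extrapolation on the trapezoidal column (denominator 4−1=3):
I_{2,1} = (4·19.454626 − 25.118078) / 3 = 17.566809
I_{3,1} = 17.967237 + (17.967237 − 19.454626)/3 = 17.471441
I_{3,2} = 17.471441 + (17.471441 − 17.566809)/15 = 17.465083
(Column j=1 coincides with Simpson's rule on the same nodes.)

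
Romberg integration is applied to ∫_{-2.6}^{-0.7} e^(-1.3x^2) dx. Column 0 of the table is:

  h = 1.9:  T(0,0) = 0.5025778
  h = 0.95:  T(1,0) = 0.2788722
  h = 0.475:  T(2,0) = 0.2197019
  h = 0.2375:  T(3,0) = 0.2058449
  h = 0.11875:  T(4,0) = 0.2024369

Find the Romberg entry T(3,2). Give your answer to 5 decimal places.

Richardson extrapolation on the trapezoidal column (denominator 4−1=3):
T(2,1) = 0.2197019 + (0.2197019 − 0.2788722)/3 = 0.1999785
T(3,1) = (4·0.2058449 − 0.2197019) / 3 = 0.2012259
T(3,2) = 0.2012259 + (0.2012259 − 0.1999785)/15 = 0.2013091

0.20131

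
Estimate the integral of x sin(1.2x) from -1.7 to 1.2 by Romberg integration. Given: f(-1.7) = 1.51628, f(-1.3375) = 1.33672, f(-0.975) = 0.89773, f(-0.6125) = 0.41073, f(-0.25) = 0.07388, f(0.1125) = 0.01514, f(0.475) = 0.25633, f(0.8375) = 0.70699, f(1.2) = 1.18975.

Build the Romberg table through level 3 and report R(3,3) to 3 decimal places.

R(0,0) (trapezoid, 1 panel, h=2.9000): 3.92374
R(1,0) (trapezoid, 2 panels, h=1.4500): 2.06900
R(2,0) (trapezoid, 4 panels, h=0.7250): 1.87119
R(3,0) (trapezoid, 8 panels, h=0.3625): 1.83082
R(1,1) = 2.06900 + (2.06900 − 3.92374)/3 = 1.45075
R(2,1) = 1.87119 + (1.87119 − 2.06900)/3 = 1.80525
R(3,1) = 1.83082 + (1.83082 − 1.87119)/3 = 1.81736
R(2,2) = 1.80525 + (1.80525 − 1.45075)/15 = 1.82888
R(3,2) = 1.81736 + (1.81736 − 1.80525)/15 = 1.81817
R(3,3) = 1.81817 + (1.81817 − 1.82888)/63 = 1.81800

1.818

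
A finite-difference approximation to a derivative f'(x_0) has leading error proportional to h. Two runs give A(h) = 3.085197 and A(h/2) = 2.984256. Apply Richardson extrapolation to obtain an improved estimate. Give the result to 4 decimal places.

The leading error scales as h; refining by a factor of 2 reduces it by 2^1 = 2.
Extrapolated value = (2·A(h/2) − A(h)) / (2 − 1)
= (2·2.984256 − 3.085197) / 1
= 2.883315 / 1 = 2.883315

2.8833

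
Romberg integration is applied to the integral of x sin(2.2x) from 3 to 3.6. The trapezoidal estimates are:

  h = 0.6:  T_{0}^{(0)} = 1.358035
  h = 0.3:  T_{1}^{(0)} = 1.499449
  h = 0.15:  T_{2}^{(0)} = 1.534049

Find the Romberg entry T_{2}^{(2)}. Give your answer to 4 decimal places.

1.5455

Richardson extrapolation on the trapezoidal column (denominator 4−1=3):
T_{1}^{(1)} = 1.499449 + (1.499449 − 1.358035)/3 = 1.546587
T_{2}^{(1)} = (4·1.534049 − 1.499449) / 3 = 1.545582
T_{2}^{(2)} = (16·1.545582 − 1.546587) / 15 = 1.545515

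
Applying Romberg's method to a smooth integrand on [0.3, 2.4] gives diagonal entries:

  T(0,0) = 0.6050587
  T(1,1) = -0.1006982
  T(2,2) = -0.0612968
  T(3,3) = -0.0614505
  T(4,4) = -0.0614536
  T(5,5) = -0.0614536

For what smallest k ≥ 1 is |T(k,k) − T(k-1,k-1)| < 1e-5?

|T(1,1) − T(0,0)| = 0.7057569 ≥ 1e-5
|T(2,2) − T(1,1)| = 0.0394014 ≥ 1e-5
|T(3,3) − T(2,2)| = 0.0001537 ≥ 1e-5
|T(4,4) − T(3,3)| = 0.0000031 < 1e-5

k = 4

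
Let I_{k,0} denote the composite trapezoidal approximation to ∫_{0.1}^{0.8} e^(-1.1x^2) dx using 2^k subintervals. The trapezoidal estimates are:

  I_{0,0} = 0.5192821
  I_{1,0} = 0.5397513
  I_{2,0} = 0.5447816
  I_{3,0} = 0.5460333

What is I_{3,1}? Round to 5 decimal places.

Richardson extrapolation on the trapezoidal column (denominator 4−1=3):
I_{3,1} = (4·0.5460333 − 0.5447816) / 3 = 0.5464505

0.54645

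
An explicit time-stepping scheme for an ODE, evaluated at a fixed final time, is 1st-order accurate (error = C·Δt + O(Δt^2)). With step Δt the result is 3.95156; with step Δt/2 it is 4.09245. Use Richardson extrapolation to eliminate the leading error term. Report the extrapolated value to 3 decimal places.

4.233

The leading error scales as Δt; refining by a factor of 2 reduces it by 2^1 = 2.
Extrapolated value = (2·A(Δt/2) − A(Δt)) / (2 − 1)
= (2·4.09245 − 3.95156) / 1
= 4.23334 / 1 = 4.23334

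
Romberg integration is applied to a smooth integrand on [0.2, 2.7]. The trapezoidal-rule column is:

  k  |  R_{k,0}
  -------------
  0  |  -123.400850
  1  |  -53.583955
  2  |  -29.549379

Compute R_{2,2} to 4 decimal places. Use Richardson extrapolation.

-20.9529

R_{1,1} = (4·(-53.583955) − (-123.400850)) / 3 = -30.311657
R_{2,1} = -29.549379 + (-29.549379 − (-53.583955))/3 = -21.537854
R_{2,2} = -21.537854 + (-21.537854 − (-30.311657))/15 = -20.952934
(Column j=1 coincides with Simpson's rule on the same nodes.)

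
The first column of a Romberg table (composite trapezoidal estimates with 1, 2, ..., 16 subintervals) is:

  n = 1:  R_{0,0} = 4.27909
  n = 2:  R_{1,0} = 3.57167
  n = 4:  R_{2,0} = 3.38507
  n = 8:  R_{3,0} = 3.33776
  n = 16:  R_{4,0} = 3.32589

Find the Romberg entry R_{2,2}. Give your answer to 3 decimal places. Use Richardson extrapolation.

3.322

R_{1,1} = (4·3.57167 − 4.27909) / 3 = 3.33586
R_{2,1} = 3.38507 + (3.38507 − 3.57167)/3 = 3.32287
R_{2,2} = (16·3.32287 − 3.33586) / 15 = 3.32200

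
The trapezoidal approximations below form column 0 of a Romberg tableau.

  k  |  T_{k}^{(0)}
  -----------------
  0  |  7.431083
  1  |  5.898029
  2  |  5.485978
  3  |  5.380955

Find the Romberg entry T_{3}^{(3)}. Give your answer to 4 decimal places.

T_{1}^{(1)} = (4·5.898029 − 7.431083) / 3 = 5.387011
T_{2}^{(1)} = (4·5.485978 − 5.898029) / 3 = 5.348628
T_{3}^{(1)} = 5.380955 + (5.380955 − 5.485978)/3 = 5.345947
T_{2}^{(2)} = (16·5.348628 − 5.387011) / 15 = 5.346069
T_{3}^{(2)} = 5.345947 + (5.345947 − 5.348628)/15 = 5.345768
T_{3}^{(3)} = 5.345768 + (5.345768 − 5.346069)/63 = 5.345763

5.3458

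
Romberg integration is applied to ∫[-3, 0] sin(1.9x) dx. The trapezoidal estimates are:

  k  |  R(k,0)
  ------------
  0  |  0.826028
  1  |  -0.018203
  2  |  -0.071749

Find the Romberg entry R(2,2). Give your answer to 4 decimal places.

R(1,1) = -0.018203 + (-0.018203 − 0.826028)/3 = -0.299613
R(2,1) = (4·(-0.071749) − (-0.018203)) / 3 = -0.089598
R(2,2) = -0.089598 + (-0.089598 − (-0.299613))/15 = -0.075597
(Column j=1 coincides with Simpson's rule on the same nodes.)

-0.0756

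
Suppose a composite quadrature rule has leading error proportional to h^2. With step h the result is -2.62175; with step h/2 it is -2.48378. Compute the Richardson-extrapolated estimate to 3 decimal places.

-2.438

The leading error scales as h^2; refining by a factor of 2 reduces it by 2^2 = 4.
Extrapolated value = (4·A(h/2) − A(h)) / (4 − 1)
= (4·(-2.48378) − (-2.62175)) / 3
= -7.31337 / 3 = -2.43779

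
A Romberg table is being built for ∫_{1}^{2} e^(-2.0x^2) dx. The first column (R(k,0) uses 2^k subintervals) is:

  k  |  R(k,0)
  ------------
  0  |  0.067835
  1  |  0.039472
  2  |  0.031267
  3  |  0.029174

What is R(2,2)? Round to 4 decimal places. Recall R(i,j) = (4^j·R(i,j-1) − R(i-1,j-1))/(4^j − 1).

0.0284

Richardson extrapolation on the trapezoidal column (denominator 4−1=3):
R(1,1) = (4·0.039472 − 0.067835) / 3 = 0.030018
R(2,1) = (4·0.031267 − 0.039472) / 3 = 0.028532
R(2,2) = 0.028532 + (0.028532 − 0.030018)/15 = 0.028433
(Column j=1 coincides with Simpson's rule on the same nodes.)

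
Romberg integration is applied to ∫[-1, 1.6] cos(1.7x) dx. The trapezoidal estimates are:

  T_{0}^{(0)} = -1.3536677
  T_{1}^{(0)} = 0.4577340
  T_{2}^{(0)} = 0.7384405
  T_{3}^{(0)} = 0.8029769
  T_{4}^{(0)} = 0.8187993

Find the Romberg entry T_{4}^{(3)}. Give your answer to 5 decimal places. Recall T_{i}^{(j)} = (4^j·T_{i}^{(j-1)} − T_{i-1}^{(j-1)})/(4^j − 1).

0.82405

Richardson extrapolation on the trapezoidal column (denominator 4−1=3):
T_{2}^{(1)} = 0.7384405 + (0.7384405 − 0.4577340)/3 = 0.8320093
T_{3}^{(1)} = (4·0.8029769 − 0.7384405) / 3 = 0.8244890
T_{4}^{(1)} = 0.8187993 + (0.8187993 − 0.8029769)/3 = 0.8240734
T_{3}^{(2)} = (16·0.8244890 − 0.8320093) / 15 = 0.8239876
T_{4}^{(2)} = 0.8240734 + (0.8240734 − 0.8244890)/15 = 0.8240457
T_{4}^{(3)} = 0.8240457 + (0.8240457 − 0.8239876)/63 = 0.8240466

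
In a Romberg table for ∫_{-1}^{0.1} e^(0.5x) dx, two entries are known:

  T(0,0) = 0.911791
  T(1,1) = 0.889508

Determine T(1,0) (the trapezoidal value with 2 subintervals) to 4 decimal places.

0.8951

From T(1,1) = (4·T(1,0) − T(0,0))/3, solve for T(1,0):
4·T(1,0) = 3·0.889508 + 0.911791 = 3.580315
T(1,0) = 0.895079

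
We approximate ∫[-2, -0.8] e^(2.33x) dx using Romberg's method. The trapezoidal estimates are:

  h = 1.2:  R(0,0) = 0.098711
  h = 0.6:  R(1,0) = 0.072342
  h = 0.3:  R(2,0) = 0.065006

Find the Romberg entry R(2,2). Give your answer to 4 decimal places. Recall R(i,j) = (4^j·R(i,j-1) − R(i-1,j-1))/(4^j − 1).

Richardson extrapolation on the trapezoidal column (denominator 4−1=3):
R(1,1) = 0.072342 + (0.072342 − 0.098711)/3 = 0.063552
R(2,1) = 0.065006 + (0.065006 − 0.072342)/3 = 0.062561
R(2,2) = (16·0.062561 − 0.063552) / 15 = 0.062495
(Column j=1 coincides with Simpson's rule on the same nodes.)

0.0625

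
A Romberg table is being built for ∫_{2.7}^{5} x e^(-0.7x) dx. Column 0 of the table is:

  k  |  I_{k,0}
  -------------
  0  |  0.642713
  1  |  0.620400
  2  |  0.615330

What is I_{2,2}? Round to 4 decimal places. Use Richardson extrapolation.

Richardson extrapolation on the trapezoidal column (denominator 4−1=3):
I_{1,1} = 0.620400 + (0.620400 − 0.642713)/3 = 0.612962
I_{2,1} = 0.615330 + (0.615330 − 0.620400)/3 = 0.613640
I_{2,2} = (16·0.613640 − 0.612962) / 15 = 0.613685

0.6137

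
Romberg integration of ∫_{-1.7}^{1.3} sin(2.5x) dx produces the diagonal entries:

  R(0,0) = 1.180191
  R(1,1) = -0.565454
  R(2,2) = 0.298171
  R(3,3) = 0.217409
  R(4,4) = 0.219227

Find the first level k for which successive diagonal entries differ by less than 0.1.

|R(1,1) − R(0,0)| = 1.745645 ≥ 0.1
|R(2,2) − R(1,1)| = 0.863625 ≥ 0.1
|R(3,3) − R(2,2)| = 0.080762 < 0.1

k = 3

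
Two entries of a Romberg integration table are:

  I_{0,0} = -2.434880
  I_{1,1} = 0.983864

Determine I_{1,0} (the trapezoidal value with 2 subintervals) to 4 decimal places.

0.1292

From I_{1,1} = (4·I_{1,0} − I_{0,0})/3, solve for I_{1,0}:
4·I_{1,0} = 3·0.983864 + (-2.434880) = 0.516712
I_{1,0} = 0.129178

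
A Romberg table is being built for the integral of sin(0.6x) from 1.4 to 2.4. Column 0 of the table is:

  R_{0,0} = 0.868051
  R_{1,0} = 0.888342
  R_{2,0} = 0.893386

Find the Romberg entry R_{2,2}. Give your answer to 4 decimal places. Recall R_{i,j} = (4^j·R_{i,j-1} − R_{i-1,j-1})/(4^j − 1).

R_{1,1} = (4·0.888342 − 0.868051) / 3 = 0.895106
R_{2,1} = 0.893386 + (0.893386 − 0.888342)/3 = 0.895067
R_{2,2} = 0.895067 + (0.895067 − 0.895106)/15 = 0.895064

0.8951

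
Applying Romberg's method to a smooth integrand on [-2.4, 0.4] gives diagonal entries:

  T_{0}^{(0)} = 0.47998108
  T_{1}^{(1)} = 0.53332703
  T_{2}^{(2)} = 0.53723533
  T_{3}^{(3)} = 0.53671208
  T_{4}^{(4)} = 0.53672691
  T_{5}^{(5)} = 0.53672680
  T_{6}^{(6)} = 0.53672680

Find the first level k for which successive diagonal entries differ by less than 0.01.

|T_{1}^{(1)} − T_{0}^{(0)}| = 0.05334595 ≥ 0.01
|T_{2}^{(2)} − T_{1}^{(1)}| = 0.00390830 < 0.01

k = 2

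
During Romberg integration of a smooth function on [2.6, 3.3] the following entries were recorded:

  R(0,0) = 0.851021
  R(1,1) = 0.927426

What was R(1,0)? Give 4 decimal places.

0.9083

From R(1,1) = (4·R(1,0) − R(0,0))/3, solve for R(1,0):
4·R(1,0) = 3·0.927426 + 0.851021 = 3.633299
R(1,0) = 0.908325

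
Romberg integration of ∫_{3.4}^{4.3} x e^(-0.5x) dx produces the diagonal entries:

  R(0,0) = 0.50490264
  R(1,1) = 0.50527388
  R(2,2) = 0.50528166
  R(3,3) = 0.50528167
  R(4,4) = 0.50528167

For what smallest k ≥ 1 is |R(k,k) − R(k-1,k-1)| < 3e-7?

|R(1,1) − R(0,0)| = 0.00037124 ≥ 3e-7
|R(2,2) − R(1,1)| = 0.00000778 ≥ 3e-7
|R(3,3) − R(2,2)| = 0.00000001 < 3e-7

k = 3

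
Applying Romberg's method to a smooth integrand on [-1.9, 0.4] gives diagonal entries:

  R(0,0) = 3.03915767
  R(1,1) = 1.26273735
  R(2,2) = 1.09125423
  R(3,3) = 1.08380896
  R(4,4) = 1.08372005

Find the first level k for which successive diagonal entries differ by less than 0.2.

k = 2

|R(1,1) − R(0,0)| = 1.77642032 ≥ 0.2
|R(2,2) − R(1,1)| = 0.17148312 < 0.2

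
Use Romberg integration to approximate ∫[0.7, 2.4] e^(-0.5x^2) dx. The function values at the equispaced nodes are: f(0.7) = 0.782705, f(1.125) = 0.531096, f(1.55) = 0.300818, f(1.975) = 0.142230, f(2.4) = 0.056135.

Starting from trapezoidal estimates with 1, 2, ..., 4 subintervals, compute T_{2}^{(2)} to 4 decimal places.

T_{0}^{(0)} (trapezoid, 1 panel, h=1.7000): 0.713014
T_{1}^{(0)} (trapezoid, 2 panels, h=0.8500): 0.612202
T_{2}^{(0)} (trapezoid, 4 panels, h=0.4250): 0.592265
T_{1}^{(1)} = 0.612202 + (0.612202 − 0.713014)/3 = 0.578598
T_{2}^{(1)} = 0.592265 + (0.592265 − 0.612202)/3 = 0.585619
T_{2}^{(2)} = 0.585619 + (0.585619 − 0.578598)/15 = 0.586087

0.5861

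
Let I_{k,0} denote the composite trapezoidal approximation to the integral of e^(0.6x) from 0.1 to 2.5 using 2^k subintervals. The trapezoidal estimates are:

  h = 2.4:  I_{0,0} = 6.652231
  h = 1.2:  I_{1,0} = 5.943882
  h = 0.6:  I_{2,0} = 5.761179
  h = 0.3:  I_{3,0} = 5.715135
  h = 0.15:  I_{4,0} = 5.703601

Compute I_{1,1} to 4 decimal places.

5.7078

Richardson extrapolation on the trapezoidal column (denominator 4−1=3):
I_{1,1} = 5.943882 + (5.943882 − 6.652231)/3 = 5.707766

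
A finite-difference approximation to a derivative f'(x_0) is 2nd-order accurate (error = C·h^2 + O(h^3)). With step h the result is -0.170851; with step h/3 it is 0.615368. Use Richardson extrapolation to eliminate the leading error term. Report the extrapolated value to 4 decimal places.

The leading error scales as h^2; refining by a factor of 3 reduces it by 3^2 = 9.
Extrapolated value = (9·A(h/3) − A(h)) / (9 − 1)
= (9·0.615368 − (-0.170851)) / 8
= 5.709163 / 8 = 0.713645

0.7136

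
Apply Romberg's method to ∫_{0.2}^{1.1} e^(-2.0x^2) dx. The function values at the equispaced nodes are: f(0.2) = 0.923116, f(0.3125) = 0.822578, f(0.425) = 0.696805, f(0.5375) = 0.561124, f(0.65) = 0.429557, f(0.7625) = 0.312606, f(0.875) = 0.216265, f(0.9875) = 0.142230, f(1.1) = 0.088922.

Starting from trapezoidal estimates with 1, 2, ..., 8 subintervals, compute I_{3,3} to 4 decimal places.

I_{0,0} (trapezoid, 1 panel, h=0.9000): 0.455417
I_{1,0} (trapezoid, 2 panels, h=0.4500): 0.421009
I_{2,0} (trapezoid, 4 panels, h=0.2250): 0.415945
I_{3,0} (trapezoid, 8 panels, h=0.1125): 0.414808
I_{1,1} = 0.421009 + (0.421009 − 0.455417)/3 = 0.409540
I_{2,1} = 0.415945 + (0.415945 − 0.421009)/3 = 0.414257
I_{3,1} = 0.414808 + (0.414808 − 0.415945)/3 = 0.414429
I_{2,2} = 0.414257 + (0.414257 − 0.409540)/15 = 0.414571
I_{3,2} = 0.414429 + (0.414429 − 0.414257)/15 = 0.414440
I_{3,3} = 0.414440 + (0.414440 − 0.414571)/63 = 0.414438

0.4144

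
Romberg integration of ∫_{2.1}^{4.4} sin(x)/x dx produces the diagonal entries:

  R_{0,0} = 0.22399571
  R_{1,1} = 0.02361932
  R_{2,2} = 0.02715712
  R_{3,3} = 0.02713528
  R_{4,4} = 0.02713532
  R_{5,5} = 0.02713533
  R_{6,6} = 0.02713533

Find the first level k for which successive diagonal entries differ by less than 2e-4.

|R_{1,1} − R_{0,0}| = 0.20037639 ≥ 2e-4
|R_{2,2} − R_{1,1}| = 0.00353780 ≥ 2e-4
|R_{3,3} − R_{2,2}| = 0.00002184 < 2e-4

k = 3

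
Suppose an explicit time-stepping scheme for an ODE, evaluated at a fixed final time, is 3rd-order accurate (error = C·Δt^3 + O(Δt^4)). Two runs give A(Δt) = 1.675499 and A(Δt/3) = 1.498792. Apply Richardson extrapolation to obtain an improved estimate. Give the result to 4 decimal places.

1.4920

Extrapolated value = (27·A(Δt/3) − A(Δt)) / (27 − 1)
= (27·1.498792 − 1.675499) / 26
= 38.791885 / 26 = 1.491996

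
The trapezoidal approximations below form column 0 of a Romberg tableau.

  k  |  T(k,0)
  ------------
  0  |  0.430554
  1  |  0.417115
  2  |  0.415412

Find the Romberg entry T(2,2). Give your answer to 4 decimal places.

T(1,1) = (4·0.417115 − 0.430554) / 3 = 0.412635
T(2,1) = 0.415412 + (0.415412 − 0.417115)/3 = 0.414844
T(2,2) = (16·0.414844 − 0.412635) / 15 = 0.414991

0.4150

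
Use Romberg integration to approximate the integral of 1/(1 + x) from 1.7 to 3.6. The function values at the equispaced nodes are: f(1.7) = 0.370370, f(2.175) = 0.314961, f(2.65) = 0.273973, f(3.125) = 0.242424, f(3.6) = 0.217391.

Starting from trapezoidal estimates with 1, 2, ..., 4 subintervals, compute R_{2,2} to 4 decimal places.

0.5328

R_{0,0} (trapezoid, 1 panel, h=1.9000): 0.558373
R_{1,0} (trapezoid, 2 panels, h=0.9500): 0.539461
R_{2,0} (trapezoid, 4 panels, h=0.4750): 0.534488
R_{1,1} = 0.539461 + (0.539461 − 0.558373)/3 = 0.533157
R_{2,1} = 0.534488 + (0.534488 − 0.539461)/3 = 0.532830
R_{2,2} = 0.532830 + (0.532830 − 0.533157)/15 = 0.532808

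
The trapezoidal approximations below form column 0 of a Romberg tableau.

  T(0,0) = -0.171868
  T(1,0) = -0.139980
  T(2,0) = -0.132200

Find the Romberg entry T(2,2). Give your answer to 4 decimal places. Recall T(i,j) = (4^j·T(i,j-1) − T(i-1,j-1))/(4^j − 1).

-0.1296

Richardson extrapolation on the trapezoidal column (denominator 4−1=3):
T(1,1) = (4·(-0.139980) − (-0.171868)) / 3 = -0.129351
T(2,1) = (4·(-0.132200) − (-0.139980)) / 3 = -0.129607
T(2,2) = (16·(-0.129607) − (-0.129351)) / 15 = -0.129624
(Column j=1 coincides with Simpson's rule on the same nodes.)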